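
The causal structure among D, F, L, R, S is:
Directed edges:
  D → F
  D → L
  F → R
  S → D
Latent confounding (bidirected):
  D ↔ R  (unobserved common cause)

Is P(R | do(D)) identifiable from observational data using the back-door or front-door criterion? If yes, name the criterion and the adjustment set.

desc(D)\{D}={F,L,R}; candidates ⊆ {S}.
D↔R: latent back-door arc(s) into D.
size 0: {}; under {} D still reaches {R,S} ∋ R.
size 1: {S}; under {S} D still reaches {R} ∋ R.
D↔R cannot be blocked by any observed set — no back-door set.
{F}: (i) intercepts every directed D→R path; (ii) no back-door D→{F}; (iii) {D} blocks every back-door {F}→R. Front-door holds.
P(R|do(D)) = Σ_{F} P(F|D) Σ_{D'} P(R|F,D')P(D').

P(R|do(D)): frontdoor, adjust for {F}.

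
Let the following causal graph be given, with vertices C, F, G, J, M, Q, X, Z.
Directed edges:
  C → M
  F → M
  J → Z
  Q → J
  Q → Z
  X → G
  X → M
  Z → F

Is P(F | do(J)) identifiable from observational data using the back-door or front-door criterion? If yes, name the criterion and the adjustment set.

desc(J)\{J}={F,M,Z}; candidates ⊆ {C,G,Q,X}.
size 0: {}; under {} J still reaches {F,M,Q,Z} ∋ F.
{Q}: J⊥F given {Q} in G with J→· removed — back-door holds.
P(F|do(J)) = Σ_{Q} P(F|J,Q)·P(Q).

P(F|do(J)): backdoor, adjust for {Q}.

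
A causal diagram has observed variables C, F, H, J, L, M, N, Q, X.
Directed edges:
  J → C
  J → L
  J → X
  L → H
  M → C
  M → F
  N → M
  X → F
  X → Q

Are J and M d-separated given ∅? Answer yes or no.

Yes — J ⊥ M | ∅.

Bayes-Ball from J | ∅ reaches {C,F,H,L,Q,X}.
M ∉ reach(J|∅) ⇒ J ⊥ M | ∅.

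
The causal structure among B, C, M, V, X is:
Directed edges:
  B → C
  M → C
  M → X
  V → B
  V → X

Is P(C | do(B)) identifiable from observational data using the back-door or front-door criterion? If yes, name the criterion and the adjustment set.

P(C|do(B)): backdoor, adjust for ∅.

desc(B)\{B}={C}; candidates ⊆ {M,V,X}.
∅: B⊥C given ∅ in G with B→· removed — back-door holds.
P(C|do(B)) = P(C|B) — no adjustment needed.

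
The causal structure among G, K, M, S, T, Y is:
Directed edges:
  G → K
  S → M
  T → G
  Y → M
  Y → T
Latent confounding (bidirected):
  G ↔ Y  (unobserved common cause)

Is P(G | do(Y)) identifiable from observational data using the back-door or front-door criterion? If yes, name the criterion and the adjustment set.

P(G|do(Y)): frontdoor, adjust for {T}.

desc(Y)\{Y}={G,K,M,T}; candidates ⊆ {S}.
Y↔G: latent back-door arc(s) into Y.
size 0: {}; under {} Y still reaches {G,K} ∋ G.
size 1: {S}; under {S} Y still reaches {G,K} ∋ G.
Y↔G cannot be blocked by any observed set — no back-door set.
{T}: (i) intercepts every directed Y→G path; (ii) no back-door Y→{T}; (iii) {Y} blocks every back-door {T}→G. Front-door holds.
P(G|do(Y)) = Σ_{T} P(T|Y) Σ_{Y'} P(G|T,Y')P(Y').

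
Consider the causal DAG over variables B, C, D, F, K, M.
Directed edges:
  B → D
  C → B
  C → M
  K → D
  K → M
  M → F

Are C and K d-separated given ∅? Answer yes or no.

Yes — C ⊥ K | ∅.

Bayes-Ball from C | ∅ reaches {B,D,F,M}.
K ∉ reach(C|∅) ⇒ C ⊥ K | ∅.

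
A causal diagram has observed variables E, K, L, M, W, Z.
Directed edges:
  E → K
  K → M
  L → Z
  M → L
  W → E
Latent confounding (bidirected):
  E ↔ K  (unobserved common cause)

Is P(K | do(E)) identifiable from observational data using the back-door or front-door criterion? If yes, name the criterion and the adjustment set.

desc(E)\{E}={K,L,M,Z}; candidates ⊆ {W}.
E↔K: latent back-door arc(s) into E.
size 0: {}; under {} E still reaches {K,L,M,W,Z} ∋ K.
size 1: {W}; under {W} E still reaches {K,L,M,Z} ∋ K.
E↔K cannot be blocked by any observed set — no back-door set.
No mediator lies on a directed E→…→K path.
Neither criterion identifies P(K|do(E)) in this graph.

P(K|do(E)): not identifiable (no BD/FD set).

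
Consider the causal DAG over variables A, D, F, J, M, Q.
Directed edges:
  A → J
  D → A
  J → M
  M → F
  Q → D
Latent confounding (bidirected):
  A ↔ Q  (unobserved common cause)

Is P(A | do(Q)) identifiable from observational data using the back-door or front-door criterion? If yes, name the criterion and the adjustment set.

desc(Q)\{Q}={A,D,F,J,M}; candidates ⊆ {—}.
Q↔A: latent back-door arc(s) into Q.
size 0: {}; under {} Q still reaches {A,F,J,M} ∋ A.
Q↔A cannot be blocked by any observed set — no back-door set.
{D}: (i) intercepts every directed Q→A path; (ii) no back-door Q→{D}; (iii) {Q} blocks every back-door {D}→A. Front-door holds.
P(A|do(Q)) = Σ_{D} P(D|Q) Σ_{Q'} P(A|D,Q')P(Q').

P(A|do(Q)): frontdoor, adjust for {D}.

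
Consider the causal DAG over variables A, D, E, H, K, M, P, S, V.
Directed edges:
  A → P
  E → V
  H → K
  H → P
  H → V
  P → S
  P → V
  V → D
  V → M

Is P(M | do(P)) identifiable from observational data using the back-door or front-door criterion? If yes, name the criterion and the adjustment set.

desc(P)\{P}={D,M,S,V}; candidates ⊆ {A,E,H,K}.
size 0: {}; under {} P still reaches {A,D,H,K,M,V} ∋ M.
{H}: P⊥M given {H} in G with P→· removed — back-door holds.
P(M|do(P)) = Σ_{H} P(M|P,H)·P(H).

P(M|do(P)): backdoor, adjust for {H}.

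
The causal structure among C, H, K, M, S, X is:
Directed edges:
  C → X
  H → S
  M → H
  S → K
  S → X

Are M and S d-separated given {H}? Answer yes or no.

Yes — M ⊥ S | {H}.

Bayes-Ball from M | {H} reaches ∅.
S ∉ reach(M|{H}) ⇒ M ⊥ S | {H}.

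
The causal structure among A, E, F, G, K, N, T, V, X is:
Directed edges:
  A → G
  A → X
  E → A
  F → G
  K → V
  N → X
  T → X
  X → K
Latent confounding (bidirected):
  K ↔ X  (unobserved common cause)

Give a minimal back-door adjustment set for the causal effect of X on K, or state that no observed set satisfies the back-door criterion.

desc(X)\{X}={K,V}; candidates ⊆ {A,E,F,G,N,T}.
X↔K: latent back-door arc(s) into X.
size 0: {}; under {} X still reaches {A,E,G,K,N,T,V} ∋ K.
size 1: {A}, {E}, {F} …(+3); under {A} X still reaches {K,N,T,V} ∋ K.
size 2: {A,E}, {A,F}, {A,G} …(+12); under {A,E} X still reaches {K,N,T,V} ∋ K.
X↔K cannot be blocked by any observed set — no back-door set.

X→K: no observed back-door set.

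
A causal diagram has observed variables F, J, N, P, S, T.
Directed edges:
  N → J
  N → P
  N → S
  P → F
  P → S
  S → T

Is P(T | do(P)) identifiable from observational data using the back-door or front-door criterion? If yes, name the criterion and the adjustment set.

P(T|do(P)): backdoor, adjust for {N}.

desc(P)\{P}={F,S,T}; candidates ⊆ {J,N}.
size 0: {}; under {} P still reaches {J,N,S,T} ∋ T.
{N}: P⊥T given {N} in G with P→· removed — back-door holds.
P(T|do(P)) = Σ_{N} P(T|P,N)·P(N).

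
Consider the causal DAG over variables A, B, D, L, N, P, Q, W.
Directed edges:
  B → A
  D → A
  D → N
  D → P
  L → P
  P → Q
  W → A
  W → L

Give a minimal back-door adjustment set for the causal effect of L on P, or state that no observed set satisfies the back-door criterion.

desc(L)\{L}={P,Q}; candidates ⊆ {A,B,D,N,W}.
∅: L⊥P given ∅ in G with L→· removed — back-door holds.

L→P: minimal back-door set ∅.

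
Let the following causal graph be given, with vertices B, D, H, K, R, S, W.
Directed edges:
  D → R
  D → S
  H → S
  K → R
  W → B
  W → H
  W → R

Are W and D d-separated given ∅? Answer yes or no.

Bayes-Ball from W | ∅ reaches {B,H,R,S}.
D ∉ reach(W|∅) ⇒ W ⊥ D | ∅.

Yes — W ⊥ D | ∅.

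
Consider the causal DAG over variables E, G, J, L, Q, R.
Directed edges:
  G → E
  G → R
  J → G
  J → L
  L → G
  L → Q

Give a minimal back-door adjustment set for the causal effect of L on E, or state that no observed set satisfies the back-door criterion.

L→E: minimal back-door set {J}.

desc(L)\{L}={E,G,Q,R}; candidates ⊆ {J}.
size 0: {}; under {} L still reaches {E,G,J,R} ∋ E.
{J}: L⊥E given {J} in G with L→· removed — back-door holds.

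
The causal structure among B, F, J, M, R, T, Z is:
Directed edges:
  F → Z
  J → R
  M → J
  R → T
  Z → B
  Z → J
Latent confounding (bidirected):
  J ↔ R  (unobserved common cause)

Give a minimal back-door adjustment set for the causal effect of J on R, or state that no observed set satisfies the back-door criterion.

desc(J)\{J}={R,T}; candidates ⊆ {B,F,M,Z}.
J↔R: latent back-door arc(s) into J.
size 0: {}; under {} J still reaches {B,F,M,R,T,Z} ∋ R.
size 1: {B}, {F}, {M} …(+1); under {B} J still reaches {F,M,R,T,Z} ∋ R.
size 2: {B,F}, {B,M}, {B,Z} …(+3); under {B,F} J still reaches {M,R,T,Z} ∋ R.
J↔R cannot be blocked by any observed set — no back-door set.

J→R: no observed back-door set.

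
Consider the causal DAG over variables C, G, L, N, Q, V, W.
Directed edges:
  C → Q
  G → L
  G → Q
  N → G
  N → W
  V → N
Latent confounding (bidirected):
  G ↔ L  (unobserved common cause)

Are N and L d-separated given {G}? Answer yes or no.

No — N and L are d-connected given {G}.

Bayes-Ball from N | {G} reaches {L,V,W}.
L ∈ reach(N|{G}) ⇒ N ⊥̸ L | {G}.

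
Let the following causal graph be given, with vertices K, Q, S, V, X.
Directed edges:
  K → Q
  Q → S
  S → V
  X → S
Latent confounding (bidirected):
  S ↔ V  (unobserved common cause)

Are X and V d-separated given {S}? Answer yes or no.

No — X and V are d-connected given {S}.

Bayes-Ball from X | {S} reaches {K,Q,V}.
V ∈ reach(X|{S}) ⇒ X ⊥̸ V | {S}.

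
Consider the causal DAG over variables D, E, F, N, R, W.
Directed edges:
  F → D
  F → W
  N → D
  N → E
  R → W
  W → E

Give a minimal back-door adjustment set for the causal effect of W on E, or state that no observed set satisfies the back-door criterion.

desc(W)\{W}={E}; candidates ⊆ {D,F,N,R}.
∅: W⊥E given ∅ in G with W→· removed — back-door holds.

W→E: minimal back-door set ∅.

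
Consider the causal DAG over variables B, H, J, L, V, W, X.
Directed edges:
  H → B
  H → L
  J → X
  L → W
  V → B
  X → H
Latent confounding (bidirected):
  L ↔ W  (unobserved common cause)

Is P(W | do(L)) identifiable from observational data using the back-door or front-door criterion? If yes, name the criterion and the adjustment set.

desc(L)\{L}={W}; candidates ⊆ {B,H,J,V,X}.
L↔W: latent back-door arc(s) into L.
size 0: {}; under {} L still reaches {B,H,J,W,X} ∋ W.
size 1: {B}, {H}, {J} …(+2); under {B} L still reaches {H,J,V,W,X} ∋ W.
size 2: {B,H}, {B,J}, {B,V} …(+7); under {B,H} L still reaches {W} ∋ W.
L↔W cannot be blocked by any observed set — no back-door set.
No mediator lies on a directed L→…→W path.
Neither criterion identifies P(W|do(L)) in this graph.

P(W|do(L)): not identifiable (no BD/FD set).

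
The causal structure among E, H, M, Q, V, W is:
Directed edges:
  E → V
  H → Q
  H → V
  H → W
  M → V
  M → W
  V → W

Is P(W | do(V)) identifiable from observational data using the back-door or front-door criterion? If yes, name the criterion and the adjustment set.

P(W|do(V)): backdoor, adjust for {H, M}.

desc(V)\{V}={W}; candidates ⊆ {E,H,M,Q}.
size 0: {}; under {} V still reaches {E,H,M,Q,W} ∋ W.
size 1: {E}, {H}, {M} …(+1); under {E} V still reaches {H,M,Q,W} ∋ W.
{H,M}: V⊥W given {H,M} in G with V→· removed — back-door holds.
P(W|do(V)) = Σ_{H,M} P(W|V,H,M)·P(H,M).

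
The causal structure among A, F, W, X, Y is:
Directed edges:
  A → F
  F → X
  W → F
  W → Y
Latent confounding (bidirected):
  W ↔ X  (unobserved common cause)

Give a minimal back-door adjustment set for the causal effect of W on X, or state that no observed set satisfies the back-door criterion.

W→X: no observed back-door set.

desc(W)\{W}={F,X,Y}; candidates ⊆ {A}.
W↔X: latent back-door arc(s) into W.
size 0: {}; under {} W still reaches {X} ∋ X.
size 1: {A}; under {A} W still reaches {X} ∋ X.
W↔X cannot be blocked by any observed set — no back-door set.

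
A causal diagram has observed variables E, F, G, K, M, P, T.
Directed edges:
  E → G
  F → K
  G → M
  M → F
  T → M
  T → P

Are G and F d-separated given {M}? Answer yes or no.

Yes — G ⊥ F | {M}.

Bayes-Ball from G | {M} reaches {E,P,T}.
F ∉ reach(G|{M}) ⇒ G ⊥ F | {M}.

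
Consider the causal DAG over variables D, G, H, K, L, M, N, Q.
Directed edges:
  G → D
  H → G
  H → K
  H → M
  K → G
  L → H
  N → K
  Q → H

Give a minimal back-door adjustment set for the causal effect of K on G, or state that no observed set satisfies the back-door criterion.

K→G: minimal back-door set {H}.

desc(K)\{K}={D,G}; candidates ⊆ {H,L,M,N,Q}.
size 0: {}; under {} K still reaches {D,G,H,L,M,N,Q} ∋ G.
{H}: K⊥G given {H} in G with K→· removed — back-door holds.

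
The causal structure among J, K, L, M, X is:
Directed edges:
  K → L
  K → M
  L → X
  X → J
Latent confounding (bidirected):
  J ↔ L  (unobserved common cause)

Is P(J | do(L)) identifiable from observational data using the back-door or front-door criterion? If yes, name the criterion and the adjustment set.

desc(L)\{L}={J,X}; candidates ⊆ {K,M}.
L↔J: latent back-door arc(s) into L.
size 0: {}; under {} L still reaches {J,K,M} ∋ J.
size 1: {K}, {M}; under {K} L still reaches {J} ∋ J.
size 2: {K,M}; under {K,M} L still reaches {J} ∋ J.
L↔J cannot be blocked by any observed set — no back-door set.
{X}: (i) intercepts every directed L→J path; (ii) no back-door L→{X}; (iii) {L} blocks every back-door {X}→J. Front-door holds.
P(J|do(L)) = Σ_{X} P(X|L) Σ_{L'} P(J|X,L')P(L').

P(J|do(L)): frontdoor, adjust for {X}.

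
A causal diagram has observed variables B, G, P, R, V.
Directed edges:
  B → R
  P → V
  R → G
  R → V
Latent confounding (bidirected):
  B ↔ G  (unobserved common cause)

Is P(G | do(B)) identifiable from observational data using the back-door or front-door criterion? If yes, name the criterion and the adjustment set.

desc(B)\{B}={G,R,V}; candidates ⊆ {P}.
B↔G: latent back-door arc(s) into B.
size 0: {}; under {} B still reaches {G} ∋ G.
size 1: {P}; under {P} B still reaches {G} ∋ G.
B↔G cannot be blocked by any observed set — no back-door set.
{R}: (i) intercepts every directed B→G path; (ii) no back-door B→{R}; (iii) {B} blocks every back-door {R}→G. Front-door holds.
P(G|do(B)) = Σ_{R} P(R|B) Σ_{B'} P(G|R,B')P(B').

P(G|do(B)): frontdoor, adjust for {R}.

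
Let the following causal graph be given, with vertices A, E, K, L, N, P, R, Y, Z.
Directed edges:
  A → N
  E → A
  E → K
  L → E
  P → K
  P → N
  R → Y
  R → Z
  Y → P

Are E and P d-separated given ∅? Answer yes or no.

Yes — E ⊥ P | ∅.

Bayes-Ball from E | ∅ reaches {A,K,L,N}.
P ∉ reach(E|∅) ⇒ E ⊥ P | ∅.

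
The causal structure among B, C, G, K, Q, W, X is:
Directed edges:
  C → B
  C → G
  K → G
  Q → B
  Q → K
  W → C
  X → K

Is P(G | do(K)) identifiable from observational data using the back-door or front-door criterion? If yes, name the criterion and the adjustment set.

P(G|do(K)): backdoor, adjust for ∅.

desc(K)\{K}={G}; candidates ⊆ {B,C,Q,W,X}.
∅: K⊥G given ∅ in G with K→· removed — back-door holds.
P(G|do(K)) = P(G|K) — no adjustment needed.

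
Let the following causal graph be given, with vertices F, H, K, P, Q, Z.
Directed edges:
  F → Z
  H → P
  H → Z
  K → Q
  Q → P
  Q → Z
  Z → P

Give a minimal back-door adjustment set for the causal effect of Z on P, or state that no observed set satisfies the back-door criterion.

Z→P: minimal back-door set {H, Q}.

desc(Z)\{Z}={P}; candidates ⊆ {F,H,K,Q}.
size 0: {}; under {} Z still reaches {F,H,K,P,Q} ∋ P.
size 1: {F}, {H}, {K} …(+1); under {F} Z still reaches {H,K,P,Q} ∋ P.
{H,Q}: Z⊥P given {H,Q} in G with Z→· removed — back-door holds.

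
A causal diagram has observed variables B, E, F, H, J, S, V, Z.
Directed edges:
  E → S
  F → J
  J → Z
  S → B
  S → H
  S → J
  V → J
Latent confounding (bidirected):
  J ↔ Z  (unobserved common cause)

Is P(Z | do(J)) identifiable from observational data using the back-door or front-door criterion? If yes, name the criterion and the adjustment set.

P(Z|do(J)): not identifiable (no BD/FD set).

desc(J)\{J}={Z}; candidates ⊆ {B,E,F,H,S,V}.
J↔Z: latent back-door arc(s) into J.
size 0: {}; under {} J still reaches {B,E,F,H,S,V,Z} ∋ Z.
size 1: {B}, {E}, {F} …(+3); under {B} J still reaches {E,F,H,S,V,Z} ∋ Z.
size 2: {B,E}, {B,F}, {B,H} …(+12); under {B,E} J still reaches {F,H,S,V,Z} ∋ Z.
J↔Z cannot be blocked by any observed set — no back-door set.
No mediator lies on a directed J→…→Z path.
Neither criterion identifies P(Z|do(J)) in this graph.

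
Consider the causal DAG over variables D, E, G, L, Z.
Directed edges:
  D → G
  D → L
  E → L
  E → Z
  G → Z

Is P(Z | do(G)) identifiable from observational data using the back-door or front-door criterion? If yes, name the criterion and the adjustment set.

P(Z|do(G)): backdoor, adjust for ∅.

desc(G)\{G}={Z}; candidates ⊆ {D,E,L}.
∅: G⊥Z given ∅ in G with G→· removed — back-door holds.
P(Z|do(G)) = P(Z|G) — no adjustment needed.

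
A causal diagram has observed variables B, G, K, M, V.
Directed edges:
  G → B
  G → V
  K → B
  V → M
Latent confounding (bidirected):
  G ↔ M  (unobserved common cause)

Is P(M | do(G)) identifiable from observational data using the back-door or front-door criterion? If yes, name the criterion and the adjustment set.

desc(G)\{G}={B,M,V}; candidates ⊆ {K}.
G↔M: latent back-door arc(s) into G.
size 0: {}; under {} G still reaches {M} ∋ M.
size 1: {K}; under {K} G still reaches {M} ∋ M.
G↔M cannot be blocked by any observed set — no back-door set.
{V}: (i) intercepts every directed G→M path; (ii) no back-door G→{V}; (iii) {G} blocks every back-door {V}→M. Front-door holds.
P(M|do(G)) = Σ_{V} P(V|G) Σ_{G'} P(M|V,G')P(G').

P(M|do(G)): frontdoor, adjust for {V}.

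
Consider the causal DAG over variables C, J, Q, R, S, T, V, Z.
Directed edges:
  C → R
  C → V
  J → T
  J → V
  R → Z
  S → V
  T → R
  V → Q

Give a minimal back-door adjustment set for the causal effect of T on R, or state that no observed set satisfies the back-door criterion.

desc(T)\{T}={R,Z}; candidates ⊆ {C,J,Q,S,V}.
∅: T⊥R given ∅ in G with T→· removed — back-door holds.

T→R: minimal back-door set ∅.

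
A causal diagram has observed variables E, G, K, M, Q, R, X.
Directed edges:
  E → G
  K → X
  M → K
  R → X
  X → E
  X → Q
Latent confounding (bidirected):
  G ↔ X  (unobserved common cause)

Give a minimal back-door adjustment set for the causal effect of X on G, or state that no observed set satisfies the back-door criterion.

X→G: no observed back-door set.

desc(X)\{X}={E,G,Q}; candidates ⊆ {K,M,R}.
X↔G: latent back-door arc(s) into X.
size 0: {}; under {} X still reaches {G,K,M,R} ∋ G.
size 1: {K}, {M}, {R}; under {K} X still reaches {G,R} ∋ G.
size 2: {K,M}, {K,R}, {M,R}; under {K,M} X still reaches {G,R} ∋ G.
X↔G cannot be blocked by any observed set — no back-door set.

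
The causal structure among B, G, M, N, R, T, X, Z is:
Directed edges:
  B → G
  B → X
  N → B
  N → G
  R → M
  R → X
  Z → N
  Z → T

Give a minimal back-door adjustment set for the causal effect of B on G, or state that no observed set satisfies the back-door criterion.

B→G: minimal back-door set {N}.

desc(B)\{B}={G,X}; candidates ⊆ {M,N,R,T,Z}.
size 0: {}; under {} B still reaches {G,N,T,Z} ∋ G.
{N}: B⊥G given {N} in G with B→· removed — back-door holds.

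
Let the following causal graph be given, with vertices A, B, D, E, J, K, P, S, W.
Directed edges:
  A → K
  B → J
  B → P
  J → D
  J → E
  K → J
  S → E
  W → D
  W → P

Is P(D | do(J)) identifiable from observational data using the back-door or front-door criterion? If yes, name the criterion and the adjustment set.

P(D|do(J)): backdoor, adjust for ∅.

desc(J)\{J}={D,E}; candidates ⊆ {A,B,K,P,S,W}.
∅: J⊥D given ∅ in G with J→· removed — back-door holds.
P(D|do(J)) = P(D|J) — no adjustment needed.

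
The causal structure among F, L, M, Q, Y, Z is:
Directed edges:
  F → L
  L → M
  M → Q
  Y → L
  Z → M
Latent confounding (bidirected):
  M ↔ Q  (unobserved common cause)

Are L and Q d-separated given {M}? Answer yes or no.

Bayes-Ball from L | {M} reaches {F,Q,Y,Z}.
Q ∈ reach(L|{M}) ⇒ L ⊥̸ Q | {M}.

No — L and Q are d-connected given {M}.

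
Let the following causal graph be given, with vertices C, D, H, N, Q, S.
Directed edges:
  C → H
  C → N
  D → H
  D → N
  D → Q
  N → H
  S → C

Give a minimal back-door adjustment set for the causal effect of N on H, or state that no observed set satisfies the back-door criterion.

N→H: minimal back-door set {C, D}.

desc(N)\{N}={H}; candidates ⊆ {C,D,Q,S}.
size 0: {}; under {} N still reaches {C,D,H,Q,S} ∋ H.
size 1: {C}, {D}, {Q} …(+1); under {C} N still reaches {D,H,Q} ∋ H.
{C,D}: N⊥H given {C,D} in G with N→· removed — back-door holds.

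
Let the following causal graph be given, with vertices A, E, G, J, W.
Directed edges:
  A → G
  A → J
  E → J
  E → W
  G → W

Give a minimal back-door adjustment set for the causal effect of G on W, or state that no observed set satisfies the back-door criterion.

G→W: minimal back-door set ∅.

desc(G)\{G}={W}; candidates ⊆ {A,E,J}.
∅: G⊥W given ∅ in G with G→· removed — back-door holds.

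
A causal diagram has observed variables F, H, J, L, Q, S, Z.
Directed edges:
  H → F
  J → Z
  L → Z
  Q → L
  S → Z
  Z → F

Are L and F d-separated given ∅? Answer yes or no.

Bayes-Ball from L | ∅ reaches {F,Q,Z}.
F ∈ reach(L|∅) ⇒ L ⊥̸ F | ∅.

No — L and F are d-connected given ∅.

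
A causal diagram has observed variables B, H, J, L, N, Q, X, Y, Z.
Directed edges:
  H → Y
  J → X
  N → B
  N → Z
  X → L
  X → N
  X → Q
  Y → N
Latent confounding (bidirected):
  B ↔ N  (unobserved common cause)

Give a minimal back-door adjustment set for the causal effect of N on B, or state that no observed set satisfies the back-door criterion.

desc(N)\{N}={B,Z}; candidates ⊆ {H,J,L,Q,X,Y}.
N↔B: latent back-door arc(s) into N.
size 0: {}; under {} N still reaches {B,H,J,L,Q,X,Y} ∋ B.
size 1: {H}, {J}, {L} …(+3); under {H} N still reaches {B,J,L,Q,X,Y} ∋ B.
size 2: {H,J}, {H,L}, {H,Q} …(+12); under {H,J} N still reaches {B,L,Q,X,Y} ∋ B.
N↔B cannot be blocked by any observed set — no back-door set.

N→B: no observed back-door set.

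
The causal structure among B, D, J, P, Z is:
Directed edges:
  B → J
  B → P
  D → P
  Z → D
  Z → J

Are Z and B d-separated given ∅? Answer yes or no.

Bayes-Ball from Z | ∅ reaches {D,J,P}.
B ∉ reach(Z|∅) ⇒ Z ⊥ B | ∅.

Yes — Z ⊥ B | ∅.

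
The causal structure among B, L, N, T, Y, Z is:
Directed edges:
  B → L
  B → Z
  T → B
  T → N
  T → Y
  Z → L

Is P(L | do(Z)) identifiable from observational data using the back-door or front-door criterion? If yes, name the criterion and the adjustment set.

desc(Z)\{Z}={L}; candidates ⊆ {B,N,T,Y}.
size 0: {}; under {} Z still reaches {B,L,N,T,Y} ∋ L.
{B}: Z⊥L given {B} in G with Z→· removed — back-door holds.
P(L|do(Z)) = Σ_{B} P(L|Z,B)·P(B).

P(L|do(Z)): backdoor, adjust for {B}.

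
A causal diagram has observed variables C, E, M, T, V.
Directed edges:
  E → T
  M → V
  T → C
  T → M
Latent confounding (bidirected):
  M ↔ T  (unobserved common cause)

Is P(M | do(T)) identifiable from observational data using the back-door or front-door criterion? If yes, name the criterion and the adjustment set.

desc(T)\{T}={C,M,V}; candidates ⊆ {E}.
T↔M: latent back-door arc(s) into T.
size 0: {}; under {} T still reaches {E,M,V} ∋ M.
size 1: {E}; under {E} T still reaches {M,V} ∋ M.
T↔M cannot be blocked by any observed set — no back-door set.
No mediator lies on a directed T→…→M path.
Neither criterion identifies P(M|do(T)) in this graph.

P(M|do(T)): not identifiable (no BD/FD set).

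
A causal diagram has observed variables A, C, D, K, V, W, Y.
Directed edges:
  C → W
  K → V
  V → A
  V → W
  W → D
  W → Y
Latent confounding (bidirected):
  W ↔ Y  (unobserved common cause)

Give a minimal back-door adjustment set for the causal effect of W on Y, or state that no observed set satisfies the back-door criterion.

desc(W)\{W}={D,Y}; candidates ⊆ {A,C,K,V}.
W↔Y: latent back-door arc(s) into W.
size 0: {}; under {} W still reaches {A,C,K,V,Y} ∋ Y.
size 1: {A}, {C}, {K} …(+1); under {A} W still reaches {C,K,V,Y} ∋ Y.
size 2: {A,C}, {A,K}, {A,V} …(+3); under {A,C} W still reaches {K,V,Y} ∋ Y.
W↔Y cannot be blocked by any observed set — no back-door set.

W→Y: no observed back-door set.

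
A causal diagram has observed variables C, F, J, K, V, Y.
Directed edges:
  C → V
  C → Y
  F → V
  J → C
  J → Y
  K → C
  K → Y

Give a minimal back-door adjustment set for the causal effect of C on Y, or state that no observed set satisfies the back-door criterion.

desc(C)\{C}={V,Y}; candidates ⊆ {F,J,K}.
size 0: {}; under {} C still reaches {J,K,Y} ∋ Y.
size 1: {F}, {J}, {K}; under {F} C still reaches {J,K,Y} ∋ Y.
{J,K}: C⊥Y given {J,K} in G with C→· removed — back-door holds.

C→Y: minimal back-door set {J, K}.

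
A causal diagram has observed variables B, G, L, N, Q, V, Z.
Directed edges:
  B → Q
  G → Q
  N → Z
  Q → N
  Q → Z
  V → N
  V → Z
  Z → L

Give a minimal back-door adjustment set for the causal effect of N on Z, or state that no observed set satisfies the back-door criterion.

desc(N)\{N}={L,Z}; candidates ⊆ {B,G,Q,V}.
size 0: {}; under {} N still reaches {B,G,L,Q,V,Z} ∋ Z.
size 1: {B}, {G}, {Q} …(+1); under {B} N still reaches {G,L,Q,V,Z} ∋ Z.
{Q,V}: N⊥Z given {Q,V} in G with N→· removed — back-door holds.

N→Z: minimal back-door set {Q, V}.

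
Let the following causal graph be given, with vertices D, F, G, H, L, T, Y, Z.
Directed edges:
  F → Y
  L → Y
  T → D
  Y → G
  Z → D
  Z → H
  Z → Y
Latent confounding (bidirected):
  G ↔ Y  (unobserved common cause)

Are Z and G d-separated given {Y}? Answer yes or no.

No — Z and G are d-connected given {Y}.

Bayes-Ball from Z | {Y} reaches {D,F,G,H,L}.
G ∈ reach(Z|{Y}) ⇒ Z ⊥̸ G | {Y}.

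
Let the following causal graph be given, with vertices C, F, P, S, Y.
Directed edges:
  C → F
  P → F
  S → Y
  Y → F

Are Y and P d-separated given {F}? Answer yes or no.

No — Y and P are d-connected given {F}.

Bayes-Ball from Y | {F} reaches {C,P,S}.
P ∈ reach(Y|{F}) ⇒ Y ⊥̸ P | {F}.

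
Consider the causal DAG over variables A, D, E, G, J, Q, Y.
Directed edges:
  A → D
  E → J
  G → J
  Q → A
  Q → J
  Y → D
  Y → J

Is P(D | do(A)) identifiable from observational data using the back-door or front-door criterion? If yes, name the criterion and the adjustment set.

desc(A)\{A}={D}; candidates ⊆ {E,G,J,Q,Y}.
∅: A⊥D given ∅ in G with A→· removed — back-door holds.
P(D|do(A)) = P(D|A) — no adjustment needed.

P(D|do(A)): backdoor, adjust for ∅.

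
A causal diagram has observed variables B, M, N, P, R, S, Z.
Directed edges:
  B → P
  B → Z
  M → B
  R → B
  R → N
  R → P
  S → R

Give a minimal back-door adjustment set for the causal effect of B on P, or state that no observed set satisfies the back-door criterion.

desc(B)\{B}={P,Z}; candidates ⊆ {M,N,R,S}.
size 0: {}; under {} B still reaches {M,N,P,R,S} ∋ P.
{R}: B⊥P given {R} in G with B→· removed — back-door holds.

B→P: minimal back-door set {R}.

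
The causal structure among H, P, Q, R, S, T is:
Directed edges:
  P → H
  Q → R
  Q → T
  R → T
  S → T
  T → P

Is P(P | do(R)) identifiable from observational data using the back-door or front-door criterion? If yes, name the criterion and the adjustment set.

P(P|do(R)): backdoor, adjust for {Q}.

desc(R)\{R}={H,P,T}; candidates ⊆ {Q,S}.
size 0: {}; under {} R still reaches {H,P,Q,T} ∋ P.
{Q}: R⊥P given {Q} in G with R→· removed — back-door holds.
P(P|do(R)) = Σ_{Q} P(P|R,Q)·P(Q).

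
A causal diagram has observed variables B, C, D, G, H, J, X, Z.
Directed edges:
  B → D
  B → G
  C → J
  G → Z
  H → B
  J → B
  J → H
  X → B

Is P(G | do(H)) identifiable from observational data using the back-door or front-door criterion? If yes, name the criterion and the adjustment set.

P(G|do(H)): backdoor, adjust for {J}.

desc(H)\{H}={B,D,G,Z}; candidates ⊆ {C,J,X}.
size 0: {}; under {} H still reaches {B,C,D,G,J,Z} ∋ G.
{J}: H⊥G given {J} in G with H→· removed — back-door holds.
P(G|do(H)) = Σ_{J} P(G|H,J)·P(J).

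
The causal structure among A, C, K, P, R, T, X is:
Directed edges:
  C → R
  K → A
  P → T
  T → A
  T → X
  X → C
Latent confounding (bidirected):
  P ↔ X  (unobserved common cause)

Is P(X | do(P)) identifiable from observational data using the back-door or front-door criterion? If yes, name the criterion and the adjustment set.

P(X|do(P)): frontdoor, adjust for {T}.

desc(P)\{P}={A,C,R,T,X}; candidates ⊆ {K}.
P↔X: latent back-door arc(s) into P.
size 0: {}; under {} P still reaches {C,R,X} ∋ X.
size 1: {K}; under {K} P still reaches {C,R,X} ∋ X.
P↔X cannot be blocked by any observed set — no back-door set.
{T}: (i) intercepts every directed P→X path; (ii) no back-door P→{T}; (iii) {P} blocks every back-door {T}→X. Front-door holds.
P(X|do(P)) = Σ_{T} P(T|P) Σ_{P'} P(X|T,P')P(P').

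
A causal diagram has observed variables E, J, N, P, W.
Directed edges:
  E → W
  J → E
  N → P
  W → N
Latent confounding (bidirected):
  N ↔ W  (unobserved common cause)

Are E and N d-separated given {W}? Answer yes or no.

No — E and N are d-connected given {W}.

Bayes-Ball from E | {W} reaches {J,N,P}.
N ∈ reach(E|{W}) ⇒ E ⊥̸ N | {W}.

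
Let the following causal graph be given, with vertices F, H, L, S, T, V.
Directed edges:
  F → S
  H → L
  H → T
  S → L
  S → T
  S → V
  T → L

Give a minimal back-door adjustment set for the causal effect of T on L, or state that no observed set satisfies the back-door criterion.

desc(T)\{T}={L}; candidates ⊆ {F,H,S,V}.
size 0: {}; under {} T still reaches {F,H,L,S,V} ∋ L.
size 1: {F}, {H}, {S} …(+1); under {F} T still reaches {H,L,S,V} ∋ L.
{H,S}: T⊥L given {H,S} in G with T→· removed — back-door holds.

T→L: minimal back-door set {H, S}.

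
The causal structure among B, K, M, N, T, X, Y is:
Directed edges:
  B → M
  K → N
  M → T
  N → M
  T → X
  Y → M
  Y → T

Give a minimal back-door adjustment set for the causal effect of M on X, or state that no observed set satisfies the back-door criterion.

desc(M)\{M}={T,X}; candidates ⊆ {B,K,N,Y}.
size 0: {}; under {} M still reaches {B,K,N,T,X,Y} ∋ X.
{Y}: M⊥X given {Y} in G with M→· removed — back-door holds.

M→X: minimal back-door set {Y}.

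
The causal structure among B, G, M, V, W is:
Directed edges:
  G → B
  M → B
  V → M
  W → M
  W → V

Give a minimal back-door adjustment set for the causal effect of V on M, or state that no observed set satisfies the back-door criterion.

V→M: minimal back-door set {W}.

desc(V)\{V}={B,M}; candidates ⊆ {G,W}.
size 0: {}; under {} V still reaches {B,M,W} ∋ M.
{W}: V⊥M given {W} in G with V→· removed — back-door holds.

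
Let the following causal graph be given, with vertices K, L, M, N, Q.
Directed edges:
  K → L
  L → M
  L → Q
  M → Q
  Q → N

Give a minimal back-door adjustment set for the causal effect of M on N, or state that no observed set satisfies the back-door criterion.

M→N: minimal back-door set {L}.

desc(M)\{M}={N,Q}; candidates ⊆ {K,L}.
size 0: {}; under {} M still reaches {K,L,N,Q} ∋ N.
{L}: M⊥N given {L} in G with M→· removed — back-door holds.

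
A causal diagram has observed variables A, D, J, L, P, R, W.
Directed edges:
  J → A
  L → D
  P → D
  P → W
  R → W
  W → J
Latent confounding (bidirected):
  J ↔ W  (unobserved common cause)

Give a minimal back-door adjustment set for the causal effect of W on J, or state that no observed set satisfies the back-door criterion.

desc(W)\{W}={A,J}; candidates ⊆ {D,L,P,R}.
W↔J: latent back-door arc(s) into W.
size 0: {}; under {} W still reaches {A,D,J,P,R} ∋ J.
size 1: {D}, {L}, {P} …(+1); under {D} W still reaches {A,J,L,P,R} ∋ J.
size 2: {D,L}, {D,P}, {D,R} …(+3); under {D,L} W still reaches {A,J,P,R} ∋ J.
W↔J cannot be blocked by any observed set — no back-door set.

W→J: no observed back-door set.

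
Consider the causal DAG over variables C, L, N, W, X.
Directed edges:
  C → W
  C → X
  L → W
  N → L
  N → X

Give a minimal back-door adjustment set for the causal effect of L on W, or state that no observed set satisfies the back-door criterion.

desc(L)\{L}={W}; candidates ⊆ {C,N,X}.
∅: L⊥W given ∅ in G with L→· removed — back-door holds.

L→W: minimal back-door set ∅.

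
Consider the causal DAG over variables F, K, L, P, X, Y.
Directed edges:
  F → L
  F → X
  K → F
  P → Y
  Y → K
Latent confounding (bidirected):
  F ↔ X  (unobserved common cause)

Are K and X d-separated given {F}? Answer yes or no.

Bayes-Ball from K | {F} reaches {P,X,Y}.
X ∈ reach(K|{F}) ⇒ K ⊥̸ X | {F}.

No — K and X are d-connected given {F}.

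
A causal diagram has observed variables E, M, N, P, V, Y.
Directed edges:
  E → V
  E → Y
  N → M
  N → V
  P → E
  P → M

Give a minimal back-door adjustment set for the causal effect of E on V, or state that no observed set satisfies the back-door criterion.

desc(E)\{E}={V,Y}; candidates ⊆ {M,N,P}.
∅: E⊥V given ∅ in G with E→· removed — back-door holds.

E→V: minimal back-door set ∅.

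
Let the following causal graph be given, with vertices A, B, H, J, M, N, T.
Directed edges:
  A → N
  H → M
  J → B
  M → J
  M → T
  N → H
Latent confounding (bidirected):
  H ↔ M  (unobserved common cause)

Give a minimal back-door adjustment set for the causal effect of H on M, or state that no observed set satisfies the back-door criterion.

H→M: no observed back-door set.

desc(H)\{H}={B,J,M,T}; candidates ⊆ {A,N}.
H↔M: latent back-door arc(s) into H.
size 0: {}; under {} H still reaches {A,B,J,M,N,T} ∋ M.
size 1: {A}, {N}; under {A} H still reaches {B,J,M,N,T} ∋ M.
size 2: {A,N}; under {A,N} H still reaches {B,J,M,T} ∋ M.
H↔M cannot be blocked by any observed set — no back-door set.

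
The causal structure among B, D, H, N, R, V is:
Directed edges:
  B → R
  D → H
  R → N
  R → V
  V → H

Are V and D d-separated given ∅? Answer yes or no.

Yes — V ⊥ D | ∅.

Bayes-Ball from V | ∅ reaches {B,H,N,R}.
D ∉ reach(V|∅) ⇒ V ⊥ D | ∅.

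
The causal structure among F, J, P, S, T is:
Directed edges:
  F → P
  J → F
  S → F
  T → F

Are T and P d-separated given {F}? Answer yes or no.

Yes — T ⊥ P | {F}.

Bayes-Ball from T | {F} reaches {J,S}.
P ∉ reach(T|{F}) ⇒ T ⊥ P | {F}.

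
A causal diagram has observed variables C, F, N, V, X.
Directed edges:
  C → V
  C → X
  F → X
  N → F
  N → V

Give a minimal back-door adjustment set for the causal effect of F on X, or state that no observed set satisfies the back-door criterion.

desc(F)\{F}={X}; candidates ⊆ {C,N,V}.
∅: F⊥X given ∅ in G with F→· removed — back-door holds.

F→X: minimal back-door set ∅.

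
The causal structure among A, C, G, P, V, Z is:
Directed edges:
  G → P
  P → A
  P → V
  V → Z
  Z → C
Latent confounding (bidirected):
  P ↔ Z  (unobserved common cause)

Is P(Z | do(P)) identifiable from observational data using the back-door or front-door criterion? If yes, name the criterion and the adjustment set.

P(Z|do(P)): frontdoor, adjust for {V}.

desc(P)\{P}={A,C,V,Z}; candidates ⊆ {G}.
P↔Z: latent back-door arc(s) into P.
size 0: {}; under {} P still reaches {C,G,Z} ∋ Z.
size 1: {G}; under {G} P still reaches {C,Z} ∋ Z.
P↔Z cannot be blocked by any observed set — no back-door set.
{V}: (i) intercepts every directed P→Z path; (ii) no back-door P→{V}; (iii) {P} blocks every back-door {V}→Z. Front-door holds.
P(Z|do(P)) = Σ_{V} P(V|P) Σ_{P'} P(Z|V,P')P(P').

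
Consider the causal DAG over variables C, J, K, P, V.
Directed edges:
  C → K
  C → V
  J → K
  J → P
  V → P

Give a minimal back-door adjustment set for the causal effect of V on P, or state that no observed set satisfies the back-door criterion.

desc(V)\{V}={P}; candidates ⊆ {C,J,K}.
∅: V⊥P given ∅ in G with V→· removed — back-door holds.

V→P: minimal back-door set ∅.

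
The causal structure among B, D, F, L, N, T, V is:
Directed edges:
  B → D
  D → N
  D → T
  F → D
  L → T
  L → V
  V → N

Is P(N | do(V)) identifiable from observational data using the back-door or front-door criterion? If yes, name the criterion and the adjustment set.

desc(V)\{V}={N}; candidates ⊆ {B,D,F,L,T}.
∅: V⊥N given ∅ in G with V→· removed — back-door holds.
P(N|do(V)) = P(N|V) — no adjustment needed.

P(N|do(V)): backdoor, adjust for ∅.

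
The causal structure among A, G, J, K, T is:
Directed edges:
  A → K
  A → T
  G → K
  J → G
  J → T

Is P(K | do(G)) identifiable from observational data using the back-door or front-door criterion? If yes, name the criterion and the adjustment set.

P(K|do(G)): backdoor, adjust for ∅.

desc(G)\{G}={K}; candidates ⊆ {A,J,T}.
∅: G⊥K given ∅ in G with G→· removed — back-door holds.
P(K|do(G)) = P(K|G) — no adjustment needed.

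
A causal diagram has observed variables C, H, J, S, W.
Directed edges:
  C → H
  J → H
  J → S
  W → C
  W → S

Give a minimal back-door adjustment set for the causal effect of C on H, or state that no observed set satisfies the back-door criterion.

desc(C)\{C}={H}; candidates ⊆ {J,S,W}.
∅: C⊥H given ∅ in G with C→· removed — back-door holds.

C→H: minimal back-door set ∅.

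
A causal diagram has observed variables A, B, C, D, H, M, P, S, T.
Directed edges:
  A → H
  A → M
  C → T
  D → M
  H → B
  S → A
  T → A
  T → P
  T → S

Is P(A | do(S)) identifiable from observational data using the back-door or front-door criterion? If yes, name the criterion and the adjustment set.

P(A|do(S)): backdoor, adjust for {T}.

desc(S)\{S}={A,B,H,M}; candidates ⊆ {C,D,P,T}.
size 0: {}; under {} S still reaches {A,B,C,H,M,P,T} ∋ A.
{T}: S⊥A given {T} in G with S→· removed — back-door holds.
P(A|do(S)) = Σ_{T} P(A|S,T)·P(T).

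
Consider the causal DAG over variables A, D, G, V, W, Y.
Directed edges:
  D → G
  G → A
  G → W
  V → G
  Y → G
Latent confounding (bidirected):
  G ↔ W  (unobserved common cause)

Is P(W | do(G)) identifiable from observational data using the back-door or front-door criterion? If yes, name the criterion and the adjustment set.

desc(G)\{G}={A,W}; candidates ⊆ {D,V,Y}.
G↔W: latent back-door arc(s) into G.
size 0: {}; under {} G still reaches {D,V,W,Y} ∋ W.
size 1: {D}, {V}, {Y}; under {D} G still reaches {V,W,Y} ∋ W.
size 2: {D,V}, {D,Y}, {V,Y}; under {D,V} G still reaches {W,Y} ∋ W.
G↔W cannot be blocked by any observed set — no back-door set.
No mediator lies on a directed G→…→W path.
Neither criterion identifies P(W|do(G)) in this graph.

P(W|do(G)): not identifiable (no BD/FD set).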